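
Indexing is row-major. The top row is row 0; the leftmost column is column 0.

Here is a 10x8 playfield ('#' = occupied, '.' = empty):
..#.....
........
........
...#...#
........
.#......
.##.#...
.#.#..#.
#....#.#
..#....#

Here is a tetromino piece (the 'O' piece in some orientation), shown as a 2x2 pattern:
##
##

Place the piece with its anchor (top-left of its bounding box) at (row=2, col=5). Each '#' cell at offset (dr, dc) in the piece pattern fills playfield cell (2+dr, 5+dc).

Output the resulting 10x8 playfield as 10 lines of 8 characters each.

Answer: ..#.....
........
.....##.
...#.###
........
.#......
.##.#...
.#.#..#.
#....#.#
..#....#

Derivation:
Fill (2+0,5+0) = (2,5)
Fill (2+0,5+1) = (2,6)
Fill (2+1,5+0) = (3,5)
Fill (2+1,5+1) = (3,6)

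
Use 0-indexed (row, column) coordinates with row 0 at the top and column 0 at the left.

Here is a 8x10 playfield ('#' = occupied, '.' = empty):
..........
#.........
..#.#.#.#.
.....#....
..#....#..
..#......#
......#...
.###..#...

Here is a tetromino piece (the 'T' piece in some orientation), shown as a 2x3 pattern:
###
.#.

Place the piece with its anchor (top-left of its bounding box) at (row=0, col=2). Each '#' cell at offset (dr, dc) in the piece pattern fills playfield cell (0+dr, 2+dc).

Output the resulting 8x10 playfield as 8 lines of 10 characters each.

Answer: ..###.....
#..#......
..#.#.#.#.
.....#....
..#....#..
..#......#
......#...
.###..#...

Derivation:
Fill (0+0,2+0) = (0,2)
Fill (0+0,2+1) = (0,3)
Fill (0+0,2+2) = (0,4)
Fill (0+1,2+1) = (1,3)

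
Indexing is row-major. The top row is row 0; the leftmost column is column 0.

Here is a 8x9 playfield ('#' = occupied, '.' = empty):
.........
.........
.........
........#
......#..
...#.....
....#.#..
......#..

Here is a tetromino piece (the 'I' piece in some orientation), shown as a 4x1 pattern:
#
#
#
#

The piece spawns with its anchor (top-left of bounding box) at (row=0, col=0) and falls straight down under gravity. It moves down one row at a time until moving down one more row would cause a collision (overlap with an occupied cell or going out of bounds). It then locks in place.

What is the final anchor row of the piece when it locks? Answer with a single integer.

Answer: 4

Derivation:
Spawn at (row=0, col=0). Try each row:
  row 0: fits
  row 1: fits
  row 2: fits
  row 3: fits
  row 4: fits
  row 5: blocked -> lock at row 4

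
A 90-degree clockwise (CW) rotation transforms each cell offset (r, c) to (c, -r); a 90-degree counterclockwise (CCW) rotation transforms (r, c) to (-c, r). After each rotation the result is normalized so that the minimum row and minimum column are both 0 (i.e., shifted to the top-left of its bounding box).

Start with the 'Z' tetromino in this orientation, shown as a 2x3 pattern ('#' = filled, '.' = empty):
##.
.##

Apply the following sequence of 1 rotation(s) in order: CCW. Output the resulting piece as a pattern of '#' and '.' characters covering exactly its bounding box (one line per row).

Answer: .#
##
#.

Derivation:
Start:
##.
.##
After rotation 1 (CCW):
.#
##
#.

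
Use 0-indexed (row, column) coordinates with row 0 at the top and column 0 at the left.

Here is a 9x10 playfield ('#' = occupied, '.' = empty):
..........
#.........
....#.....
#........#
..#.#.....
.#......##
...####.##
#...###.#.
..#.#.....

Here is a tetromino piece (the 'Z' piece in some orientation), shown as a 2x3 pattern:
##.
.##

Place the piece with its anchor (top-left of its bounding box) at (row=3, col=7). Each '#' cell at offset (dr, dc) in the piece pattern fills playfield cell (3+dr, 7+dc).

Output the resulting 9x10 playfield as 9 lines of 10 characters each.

Answer: ..........
#.........
....#.....
#......###
..#.#...##
.#......##
...####.##
#...###.#.
..#.#.....

Derivation:
Fill (3+0,7+0) = (3,7)
Fill (3+0,7+1) = (3,8)
Fill (3+1,7+1) = (4,8)
Fill (3+1,7+2) = (4,9)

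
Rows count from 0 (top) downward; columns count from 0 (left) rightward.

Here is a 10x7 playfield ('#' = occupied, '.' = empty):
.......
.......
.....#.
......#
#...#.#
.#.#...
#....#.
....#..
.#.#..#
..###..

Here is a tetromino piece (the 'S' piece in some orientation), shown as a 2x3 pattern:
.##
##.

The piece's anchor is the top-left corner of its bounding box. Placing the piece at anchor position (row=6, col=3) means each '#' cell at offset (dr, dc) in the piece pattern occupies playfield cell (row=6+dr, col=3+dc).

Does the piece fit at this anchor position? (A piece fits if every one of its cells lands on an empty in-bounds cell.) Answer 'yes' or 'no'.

Check each piece cell at anchor (6, 3):
  offset (0,1) -> (6,4): empty -> OK
  offset (0,2) -> (6,5): occupied ('#') -> FAIL
  offset (1,0) -> (7,3): empty -> OK
  offset (1,1) -> (7,4): occupied ('#') -> FAIL
All cells valid: no

Answer: no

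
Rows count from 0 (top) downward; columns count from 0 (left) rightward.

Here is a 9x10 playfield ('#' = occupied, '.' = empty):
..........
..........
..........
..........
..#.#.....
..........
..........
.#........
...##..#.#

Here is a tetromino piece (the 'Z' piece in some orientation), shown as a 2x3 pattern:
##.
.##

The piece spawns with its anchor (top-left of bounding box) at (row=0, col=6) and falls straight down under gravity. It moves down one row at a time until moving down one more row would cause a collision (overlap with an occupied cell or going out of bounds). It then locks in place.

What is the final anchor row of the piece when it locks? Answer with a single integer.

Spawn at (row=0, col=6). Try each row:
  row 0: fits
  row 1: fits
  row 2: fits
  row 3: fits
  row 4: fits
  row 5: fits
  row 6: fits
  row 7: blocked -> lock at row 6

Answer: 6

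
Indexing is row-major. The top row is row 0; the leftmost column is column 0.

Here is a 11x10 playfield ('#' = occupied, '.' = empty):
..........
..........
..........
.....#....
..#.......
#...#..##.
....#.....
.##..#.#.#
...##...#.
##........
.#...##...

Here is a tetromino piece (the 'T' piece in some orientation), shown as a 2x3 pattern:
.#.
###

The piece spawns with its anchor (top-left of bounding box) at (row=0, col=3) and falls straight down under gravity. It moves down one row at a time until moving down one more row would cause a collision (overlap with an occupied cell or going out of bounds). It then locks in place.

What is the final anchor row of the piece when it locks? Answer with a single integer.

Answer: 1

Derivation:
Spawn at (row=0, col=3). Try each row:
  row 0: fits
  row 1: fits
  row 2: blocked -> lock at row 1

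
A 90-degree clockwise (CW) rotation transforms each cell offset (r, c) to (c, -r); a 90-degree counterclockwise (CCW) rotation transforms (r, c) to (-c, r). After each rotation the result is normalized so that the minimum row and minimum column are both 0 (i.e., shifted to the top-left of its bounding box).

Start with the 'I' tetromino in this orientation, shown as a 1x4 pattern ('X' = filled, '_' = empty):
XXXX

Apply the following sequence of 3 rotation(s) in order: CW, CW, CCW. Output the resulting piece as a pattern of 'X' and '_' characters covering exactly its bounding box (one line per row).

Start:
XXXX
After rotation 1 (CW):
X
X
X
X
After rotation 2 (CW):
XXXX
After rotation 3 (CCW):
X
X
X
X

Answer: X
X
X
X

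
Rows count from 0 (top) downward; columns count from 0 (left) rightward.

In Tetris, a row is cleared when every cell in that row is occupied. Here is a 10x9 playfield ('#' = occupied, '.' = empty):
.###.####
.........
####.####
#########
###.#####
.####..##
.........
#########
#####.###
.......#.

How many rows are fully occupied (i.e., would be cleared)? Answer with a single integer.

Check each row:
  row 0: 2 empty cells -> not full
  row 1: 9 empty cells -> not full
  row 2: 1 empty cell -> not full
  row 3: 0 empty cells -> FULL (clear)
  row 4: 1 empty cell -> not full
  row 5: 3 empty cells -> not full
  row 6: 9 empty cells -> not full
  row 7: 0 empty cells -> FULL (clear)
  row 8: 1 empty cell -> not full
  row 9: 8 empty cells -> not full
Total rows cleared: 2

Answer: 2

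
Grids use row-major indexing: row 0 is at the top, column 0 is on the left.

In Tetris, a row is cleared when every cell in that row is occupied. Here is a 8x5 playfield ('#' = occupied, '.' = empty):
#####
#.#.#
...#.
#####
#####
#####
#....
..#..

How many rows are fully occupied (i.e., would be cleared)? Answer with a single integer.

Check each row:
  row 0: 0 empty cells -> FULL (clear)
  row 1: 2 empty cells -> not full
  row 2: 4 empty cells -> not full
  row 3: 0 empty cells -> FULL (clear)
  row 4: 0 empty cells -> FULL (clear)
  row 5: 0 empty cells -> FULL (clear)
  row 6: 4 empty cells -> not full
  row 7: 4 empty cells -> not full
Total rows cleared: 4

Answer: 4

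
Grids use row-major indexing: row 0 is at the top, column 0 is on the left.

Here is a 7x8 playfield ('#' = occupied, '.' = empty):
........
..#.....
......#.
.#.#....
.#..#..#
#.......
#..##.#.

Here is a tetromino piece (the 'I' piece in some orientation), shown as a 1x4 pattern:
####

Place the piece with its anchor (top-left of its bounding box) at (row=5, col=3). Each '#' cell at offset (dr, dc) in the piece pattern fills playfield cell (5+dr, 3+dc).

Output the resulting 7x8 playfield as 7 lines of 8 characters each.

Fill (5+0,3+0) = (5,3)
Fill (5+0,3+1) = (5,4)
Fill (5+0,3+2) = (5,5)
Fill (5+0,3+3) = (5,6)

Answer: ........
..#.....
......#.
.#.#....
.#..#..#
#..####.
#..##.#.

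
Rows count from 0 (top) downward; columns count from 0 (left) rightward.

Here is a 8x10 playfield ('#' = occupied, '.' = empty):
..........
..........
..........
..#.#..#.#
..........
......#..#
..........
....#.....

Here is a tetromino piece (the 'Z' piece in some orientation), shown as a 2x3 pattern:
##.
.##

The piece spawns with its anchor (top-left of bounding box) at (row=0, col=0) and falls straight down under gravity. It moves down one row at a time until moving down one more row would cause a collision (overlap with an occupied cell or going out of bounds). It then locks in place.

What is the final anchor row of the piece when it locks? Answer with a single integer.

Answer: 1

Derivation:
Spawn at (row=0, col=0). Try each row:
  row 0: fits
  row 1: fits
  row 2: blocked -> lock at row 1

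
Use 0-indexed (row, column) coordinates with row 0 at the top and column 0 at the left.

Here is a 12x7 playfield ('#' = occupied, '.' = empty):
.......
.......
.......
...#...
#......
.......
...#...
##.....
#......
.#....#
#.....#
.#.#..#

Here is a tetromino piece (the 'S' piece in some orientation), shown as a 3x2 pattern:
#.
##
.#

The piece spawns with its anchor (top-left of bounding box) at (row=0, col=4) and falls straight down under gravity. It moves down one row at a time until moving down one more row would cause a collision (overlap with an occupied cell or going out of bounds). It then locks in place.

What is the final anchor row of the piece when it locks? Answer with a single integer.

Answer: 9

Derivation:
Spawn at (row=0, col=4). Try each row:
  row 0: fits
  row 1: fits
  row 2: fits
  row 3: fits
  row 4: fits
  row 5: fits
  row 6: fits
  row 7: fits
  row 8: fits
  row 9: fits
  row 10: blocked -> lock at row 9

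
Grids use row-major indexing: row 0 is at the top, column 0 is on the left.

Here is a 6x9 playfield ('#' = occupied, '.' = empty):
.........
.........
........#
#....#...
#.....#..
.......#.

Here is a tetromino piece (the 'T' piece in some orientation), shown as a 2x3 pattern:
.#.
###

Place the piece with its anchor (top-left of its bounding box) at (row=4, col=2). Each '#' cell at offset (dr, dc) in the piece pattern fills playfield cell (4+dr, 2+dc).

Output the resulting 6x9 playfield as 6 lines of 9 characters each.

Answer: .........
.........
........#
#....#...
#..#..#..
..###..#.

Derivation:
Fill (4+0,2+1) = (4,3)
Fill (4+1,2+0) = (5,2)
Fill (4+1,2+1) = (5,3)
Fill (4+1,2+2) = (5,4)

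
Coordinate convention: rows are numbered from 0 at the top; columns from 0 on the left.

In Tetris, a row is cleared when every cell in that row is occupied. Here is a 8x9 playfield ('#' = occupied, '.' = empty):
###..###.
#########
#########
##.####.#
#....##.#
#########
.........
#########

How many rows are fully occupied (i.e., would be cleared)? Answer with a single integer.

Answer: 4

Derivation:
Check each row:
  row 0: 3 empty cells -> not full
  row 1: 0 empty cells -> FULL (clear)
  row 2: 0 empty cells -> FULL (clear)
  row 3: 2 empty cells -> not full
  row 4: 5 empty cells -> not full
  row 5: 0 empty cells -> FULL (clear)
  row 6: 9 empty cells -> not full
  row 7: 0 empty cells -> FULL (clear)
Total rows cleared: 4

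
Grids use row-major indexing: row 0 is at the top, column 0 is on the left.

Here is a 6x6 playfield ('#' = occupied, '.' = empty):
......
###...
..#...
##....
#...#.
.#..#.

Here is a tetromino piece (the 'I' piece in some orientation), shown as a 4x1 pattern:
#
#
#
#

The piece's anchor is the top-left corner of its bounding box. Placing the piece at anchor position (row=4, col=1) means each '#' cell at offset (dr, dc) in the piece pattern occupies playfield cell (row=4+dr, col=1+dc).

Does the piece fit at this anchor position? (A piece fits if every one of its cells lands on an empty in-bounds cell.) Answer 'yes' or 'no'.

Answer: no

Derivation:
Check each piece cell at anchor (4, 1):
  offset (0,0) -> (4,1): empty -> OK
  offset (1,0) -> (5,1): occupied ('#') -> FAIL
  offset (2,0) -> (6,1): out of bounds -> FAIL
  offset (3,0) -> (7,1): out of bounds -> FAIL
All cells valid: no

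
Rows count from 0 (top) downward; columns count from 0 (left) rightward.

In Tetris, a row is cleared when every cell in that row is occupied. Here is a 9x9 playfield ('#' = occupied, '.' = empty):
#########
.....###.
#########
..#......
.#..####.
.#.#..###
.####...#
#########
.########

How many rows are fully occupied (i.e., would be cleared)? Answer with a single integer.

Answer: 3

Derivation:
Check each row:
  row 0: 0 empty cells -> FULL (clear)
  row 1: 6 empty cells -> not full
  row 2: 0 empty cells -> FULL (clear)
  row 3: 8 empty cells -> not full
  row 4: 4 empty cells -> not full
  row 5: 4 empty cells -> not full
  row 6: 4 empty cells -> not full
  row 7: 0 empty cells -> FULL (clear)
  row 8: 1 empty cell -> not full
Total rows cleared: 3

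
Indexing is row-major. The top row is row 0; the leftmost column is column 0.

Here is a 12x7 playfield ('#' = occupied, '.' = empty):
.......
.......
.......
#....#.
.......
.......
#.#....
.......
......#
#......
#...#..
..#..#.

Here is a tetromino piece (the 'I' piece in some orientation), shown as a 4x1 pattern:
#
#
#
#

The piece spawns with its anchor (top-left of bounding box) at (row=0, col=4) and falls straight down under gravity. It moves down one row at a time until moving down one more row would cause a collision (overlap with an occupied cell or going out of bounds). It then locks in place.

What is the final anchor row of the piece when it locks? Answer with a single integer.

Spawn at (row=0, col=4). Try each row:
  row 0: fits
  row 1: fits
  row 2: fits
  row 3: fits
  row 4: fits
  row 5: fits
  row 6: fits
  row 7: blocked -> lock at row 6

Answer: 6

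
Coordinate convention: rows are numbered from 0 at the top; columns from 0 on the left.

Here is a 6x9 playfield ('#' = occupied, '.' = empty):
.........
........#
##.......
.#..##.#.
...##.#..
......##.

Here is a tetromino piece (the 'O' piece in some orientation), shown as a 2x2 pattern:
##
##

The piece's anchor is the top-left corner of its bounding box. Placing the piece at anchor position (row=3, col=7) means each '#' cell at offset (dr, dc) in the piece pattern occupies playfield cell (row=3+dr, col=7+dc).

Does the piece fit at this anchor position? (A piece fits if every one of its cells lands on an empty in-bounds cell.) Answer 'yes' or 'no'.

Check each piece cell at anchor (3, 7):
  offset (0,0) -> (3,7): occupied ('#') -> FAIL
  offset (0,1) -> (3,8): empty -> OK
  offset (1,0) -> (4,7): empty -> OK
  offset (1,1) -> (4,8): empty -> OK
All cells valid: no

Answer: no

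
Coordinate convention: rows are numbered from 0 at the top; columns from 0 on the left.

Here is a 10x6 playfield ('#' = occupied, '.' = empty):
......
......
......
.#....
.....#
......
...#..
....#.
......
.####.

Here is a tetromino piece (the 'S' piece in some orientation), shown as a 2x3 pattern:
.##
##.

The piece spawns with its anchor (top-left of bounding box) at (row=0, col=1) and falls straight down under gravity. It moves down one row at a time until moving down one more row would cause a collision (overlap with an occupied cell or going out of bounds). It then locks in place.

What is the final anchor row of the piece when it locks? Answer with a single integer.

Answer: 1

Derivation:
Spawn at (row=0, col=1). Try each row:
  row 0: fits
  row 1: fits
  row 2: blocked -> lock at row 1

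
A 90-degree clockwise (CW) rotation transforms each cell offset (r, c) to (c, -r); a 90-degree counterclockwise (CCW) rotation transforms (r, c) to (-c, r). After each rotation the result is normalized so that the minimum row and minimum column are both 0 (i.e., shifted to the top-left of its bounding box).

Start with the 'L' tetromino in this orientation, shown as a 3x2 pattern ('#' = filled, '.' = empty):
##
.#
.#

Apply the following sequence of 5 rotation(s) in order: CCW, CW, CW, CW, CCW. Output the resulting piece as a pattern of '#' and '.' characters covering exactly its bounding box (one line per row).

Answer: ..#
###

Derivation:
Start:
##
.#
.#
After rotation 1 (CCW):
###
#..
After rotation 2 (CW):
##
.#
.#
After rotation 3 (CW):
..#
###
After rotation 4 (CW):
#.
#.
##
After rotation 5 (CCW):
..#
###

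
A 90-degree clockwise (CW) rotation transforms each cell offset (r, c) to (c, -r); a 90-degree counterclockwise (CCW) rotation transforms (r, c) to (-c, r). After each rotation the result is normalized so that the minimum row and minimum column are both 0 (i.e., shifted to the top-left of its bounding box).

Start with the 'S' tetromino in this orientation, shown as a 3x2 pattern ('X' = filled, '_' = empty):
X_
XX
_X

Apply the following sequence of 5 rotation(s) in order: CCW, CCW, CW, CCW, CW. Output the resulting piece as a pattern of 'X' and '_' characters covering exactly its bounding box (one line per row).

Start:
X_
XX
_X
After rotation 1 (CCW):
_XX
XX_
After rotation 2 (CCW):
X_
XX
_X
After rotation 3 (CW):
_XX
XX_
After rotation 4 (CCW):
X_
XX
_X
After rotation 5 (CW):
_XX
XX_

Answer: _XX
XX_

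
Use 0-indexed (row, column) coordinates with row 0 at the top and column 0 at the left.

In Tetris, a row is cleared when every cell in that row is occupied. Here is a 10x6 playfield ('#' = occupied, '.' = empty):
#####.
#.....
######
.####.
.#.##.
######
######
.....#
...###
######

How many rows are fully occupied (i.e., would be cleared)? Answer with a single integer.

Check each row:
  row 0: 1 empty cell -> not full
  row 1: 5 empty cells -> not full
  row 2: 0 empty cells -> FULL (clear)
  row 3: 2 empty cells -> not full
  row 4: 3 empty cells -> not full
  row 5: 0 empty cells -> FULL (clear)
  row 6: 0 empty cells -> FULL (clear)
  row 7: 5 empty cells -> not full
  row 8: 3 empty cells -> not full
  row 9: 0 empty cells -> FULL (clear)
Total rows cleared: 4

Answer: 4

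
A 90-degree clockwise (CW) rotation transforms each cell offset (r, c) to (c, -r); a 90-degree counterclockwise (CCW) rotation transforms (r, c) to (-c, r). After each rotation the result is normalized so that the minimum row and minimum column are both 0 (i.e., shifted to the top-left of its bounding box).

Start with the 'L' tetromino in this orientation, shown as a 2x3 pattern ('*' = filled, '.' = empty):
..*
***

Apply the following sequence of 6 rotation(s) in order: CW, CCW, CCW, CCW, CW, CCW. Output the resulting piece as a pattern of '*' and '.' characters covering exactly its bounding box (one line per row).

Start:
..*
***
After rotation 1 (CW):
*.
*.
**
After rotation 2 (CCW):
..*
***
After rotation 3 (CCW):
**
.*
.*
After rotation 4 (CCW):
***
*..
After rotation 5 (CW):
**
.*
.*
After rotation 6 (CCW):
***
*..

Answer: ***
*..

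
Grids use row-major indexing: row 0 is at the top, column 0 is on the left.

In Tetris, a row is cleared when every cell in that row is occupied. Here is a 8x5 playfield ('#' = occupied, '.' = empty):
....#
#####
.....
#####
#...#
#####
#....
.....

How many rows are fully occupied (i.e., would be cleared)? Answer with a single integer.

Check each row:
  row 0: 4 empty cells -> not full
  row 1: 0 empty cells -> FULL (clear)
  row 2: 5 empty cells -> not full
  row 3: 0 empty cells -> FULL (clear)
  row 4: 3 empty cells -> not full
  row 5: 0 empty cells -> FULL (clear)
  row 6: 4 empty cells -> not full
  row 7: 5 empty cells -> not full
Total rows cleared: 3

Answer: 3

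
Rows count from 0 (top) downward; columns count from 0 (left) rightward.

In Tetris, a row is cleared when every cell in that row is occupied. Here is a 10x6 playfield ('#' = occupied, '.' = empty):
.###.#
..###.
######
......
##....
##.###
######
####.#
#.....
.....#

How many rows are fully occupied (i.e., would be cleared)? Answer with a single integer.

Check each row:
  row 0: 2 empty cells -> not full
  row 1: 3 empty cells -> not full
  row 2: 0 empty cells -> FULL (clear)
  row 3: 6 empty cells -> not full
  row 4: 4 empty cells -> not full
  row 5: 1 empty cell -> not full
  row 6: 0 empty cells -> FULL (clear)
  row 7: 1 empty cell -> not full
  row 8: 5 empty cells -> not full
  row 9: 5 empty cells -> not full
Total rows cleared: 2

Answer: 2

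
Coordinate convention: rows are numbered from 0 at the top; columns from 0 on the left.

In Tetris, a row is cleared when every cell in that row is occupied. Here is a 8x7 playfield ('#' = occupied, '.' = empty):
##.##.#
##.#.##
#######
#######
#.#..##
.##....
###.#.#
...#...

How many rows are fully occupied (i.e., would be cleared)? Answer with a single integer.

Check each row:
  row 0: 2 empty cells -> not full
  row 1: 2 empty cells -> not full
  row 2: 0 empty cells -> FULL (clear)
  row 3: 0 empty cells -> FULL (clear)
  row 4: 3 empty cells -> not full
  row 5: 5 empty cells -> not full
  row 6: 2 empty cells -> not full
  row 7: 6 empty cells -> not full
Total rows cleared: 2

Answer: 2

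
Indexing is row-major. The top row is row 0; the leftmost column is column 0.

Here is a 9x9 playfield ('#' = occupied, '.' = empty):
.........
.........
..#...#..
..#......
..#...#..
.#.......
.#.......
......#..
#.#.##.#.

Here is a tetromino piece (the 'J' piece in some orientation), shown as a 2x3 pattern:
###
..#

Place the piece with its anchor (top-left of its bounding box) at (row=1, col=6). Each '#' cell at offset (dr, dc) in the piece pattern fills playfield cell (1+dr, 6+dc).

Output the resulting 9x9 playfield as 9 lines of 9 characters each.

Answer: .........
......###
..#...#.#
..#......
..#...#..
.#.......
.#.......
......#..
#.#.##.#.

Derivation:
Fill (1+0,6+0) = (1,6)
Fill (1+0,6+1) = (1,7)
Fill (1+0,6+2) = (1,8)
Fill (1+1,6+2) = (2,8)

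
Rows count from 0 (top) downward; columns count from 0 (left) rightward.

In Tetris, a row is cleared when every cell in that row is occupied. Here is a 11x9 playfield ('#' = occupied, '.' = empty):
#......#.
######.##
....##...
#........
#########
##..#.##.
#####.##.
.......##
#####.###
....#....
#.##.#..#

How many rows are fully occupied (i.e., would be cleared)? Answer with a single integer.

Answer: 1

Derivation:
Check each row:
  row 0: 7 empty cells -> not full
  row 1: 1 empty cell -> not full
  row 2: 7 empty cells -> not full
  row 3: 8 empty cells -> not full
  row 4: 0 empty cells -> FULL (clear)
  row 5: 4 empty cells -> not full
  row 6: 2 empty cells -> not full
  row 7: 7 empty cells -> not full
  row 8: 1 empty cell -> not full
  row 9: 8 empty cells -> not full
  row 10: 4 empty cells -> not full
Total rows cleared: 1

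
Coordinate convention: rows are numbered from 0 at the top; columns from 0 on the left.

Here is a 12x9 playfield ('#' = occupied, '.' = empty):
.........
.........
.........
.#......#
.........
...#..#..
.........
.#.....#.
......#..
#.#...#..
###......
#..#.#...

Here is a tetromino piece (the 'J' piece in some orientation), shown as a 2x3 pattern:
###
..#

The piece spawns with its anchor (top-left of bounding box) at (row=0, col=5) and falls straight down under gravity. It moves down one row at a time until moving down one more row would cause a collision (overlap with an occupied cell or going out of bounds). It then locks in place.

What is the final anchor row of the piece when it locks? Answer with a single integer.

Answer: 4

Derivation:
Spawn at (row=0, col=5). Try each row:
  row 0: fits
  row 1: fits
  row 2: fits
  row 3: fits
  row 4: fits
  row 5: blocked -> lock at row 4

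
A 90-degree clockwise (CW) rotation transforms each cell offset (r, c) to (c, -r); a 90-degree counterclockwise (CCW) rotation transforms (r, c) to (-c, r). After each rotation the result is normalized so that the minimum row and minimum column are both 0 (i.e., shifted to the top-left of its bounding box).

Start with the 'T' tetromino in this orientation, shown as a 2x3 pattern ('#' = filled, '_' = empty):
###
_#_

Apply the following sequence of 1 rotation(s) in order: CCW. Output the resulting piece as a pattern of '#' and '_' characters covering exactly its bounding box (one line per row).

Answer: #_
##
#_

Derivation:
Start:
###
_#_
After rotation 1 (CCW):
#_
##
#_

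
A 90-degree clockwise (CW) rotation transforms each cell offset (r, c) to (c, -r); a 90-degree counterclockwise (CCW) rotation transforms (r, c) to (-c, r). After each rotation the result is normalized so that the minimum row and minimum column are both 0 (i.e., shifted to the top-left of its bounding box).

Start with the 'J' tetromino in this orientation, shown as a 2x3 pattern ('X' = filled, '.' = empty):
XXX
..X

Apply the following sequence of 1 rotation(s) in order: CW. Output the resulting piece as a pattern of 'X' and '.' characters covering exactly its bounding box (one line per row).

Start:
XXX
..X
After rotation 1 (CW):
.X
.X
XX

Answer: .X
.X
XX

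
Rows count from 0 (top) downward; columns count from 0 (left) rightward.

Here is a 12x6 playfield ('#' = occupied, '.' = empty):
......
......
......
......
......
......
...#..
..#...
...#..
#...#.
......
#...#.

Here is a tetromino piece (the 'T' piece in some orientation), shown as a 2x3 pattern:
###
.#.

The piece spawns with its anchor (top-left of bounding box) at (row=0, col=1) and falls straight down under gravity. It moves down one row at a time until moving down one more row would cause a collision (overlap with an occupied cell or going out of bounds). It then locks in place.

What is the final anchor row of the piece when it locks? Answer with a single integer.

Spawn at (row=0, col=1). Try each row:
  row 0: fits
  row 1: fits
  row 2: fits
  row 3: fits
  row 4: fits
  row 5: fits
  row 6: blocked -> lock at row 5

Answer: 5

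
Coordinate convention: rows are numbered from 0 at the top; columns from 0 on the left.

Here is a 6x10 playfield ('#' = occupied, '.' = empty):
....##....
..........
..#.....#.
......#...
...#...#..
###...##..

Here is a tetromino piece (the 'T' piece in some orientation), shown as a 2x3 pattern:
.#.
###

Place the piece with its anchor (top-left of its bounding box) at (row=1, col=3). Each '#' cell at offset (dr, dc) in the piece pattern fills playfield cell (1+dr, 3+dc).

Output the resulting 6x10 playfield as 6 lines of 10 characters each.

Answer: ....##....
....#.....
..####..#.
......#...
...#...#..
###...##..

Derivation:
Fill (1+0,3+1) = (1,4)
Fill (1+1,3+0) = (2,3)
Fill (1+1,3+1) = (2,4)
Fill (1+1,3+2) = (2,5)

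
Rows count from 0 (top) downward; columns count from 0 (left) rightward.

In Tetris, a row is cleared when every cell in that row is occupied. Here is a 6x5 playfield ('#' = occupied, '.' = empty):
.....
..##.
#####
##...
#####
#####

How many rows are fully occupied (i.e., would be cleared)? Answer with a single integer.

Check each row:
  row 0: 5 empty cells -> not full
  row 1: 3 empty cells -> not full
  row 2: 0 empty cells -> FULL (clear)
  row 3: 3 empty cells -> not full
  row 4: 0 empty cells -> FULL (clear)
  row 5: 0 empty cells -> FULL (clear)
Total rows cleared: 3

Answer: 3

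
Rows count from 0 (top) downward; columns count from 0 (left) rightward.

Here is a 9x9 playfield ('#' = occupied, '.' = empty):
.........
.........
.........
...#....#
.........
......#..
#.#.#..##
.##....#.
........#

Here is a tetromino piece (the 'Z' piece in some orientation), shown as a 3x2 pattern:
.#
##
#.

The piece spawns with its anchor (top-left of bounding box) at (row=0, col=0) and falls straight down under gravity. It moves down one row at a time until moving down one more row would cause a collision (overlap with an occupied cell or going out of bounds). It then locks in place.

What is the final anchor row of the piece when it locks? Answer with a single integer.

Spawn at (row=0, col=0). Try each row:
  row 0: fits
  row 1: fits
  row 2: fits
  row 3: fits
  row 4: blocked -> lock at row 3

Answer: 3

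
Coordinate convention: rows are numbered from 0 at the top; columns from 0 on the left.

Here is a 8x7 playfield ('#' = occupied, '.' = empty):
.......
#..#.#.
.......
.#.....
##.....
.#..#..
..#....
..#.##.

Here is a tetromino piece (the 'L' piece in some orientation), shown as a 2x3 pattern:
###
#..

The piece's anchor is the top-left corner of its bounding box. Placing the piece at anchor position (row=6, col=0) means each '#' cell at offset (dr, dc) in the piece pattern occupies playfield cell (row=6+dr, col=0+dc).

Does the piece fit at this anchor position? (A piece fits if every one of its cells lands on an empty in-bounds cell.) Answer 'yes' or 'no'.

Answer: no

Derivation:
Check each piece cell at anchor (6, 0):
  offset (0,0) -> (6,0): empty -> OK
  offset (0,1) -> (6,1): empty -> OK
  offset (0,2) -> (6,2): occupied ('#') -> FAIL
  offset (1,0) -> (7,0): empty -> OK
All cells valid: no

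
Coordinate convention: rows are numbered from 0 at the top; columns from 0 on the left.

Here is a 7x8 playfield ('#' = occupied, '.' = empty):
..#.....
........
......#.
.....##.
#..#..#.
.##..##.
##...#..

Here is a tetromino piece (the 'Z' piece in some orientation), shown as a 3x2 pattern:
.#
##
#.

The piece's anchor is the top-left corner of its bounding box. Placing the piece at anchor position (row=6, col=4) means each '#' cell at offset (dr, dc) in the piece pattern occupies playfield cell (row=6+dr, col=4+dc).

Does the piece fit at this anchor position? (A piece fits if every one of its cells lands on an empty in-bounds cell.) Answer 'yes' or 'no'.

Check each piece cell at anchor (6, 4):
  offset (0,1) -> (6,5): occupied ('#') -> FAIL
  offset (1,0) -> (7,4): out of bounds -> FAIL
  offset (1,1) -> (7,5): out of bounds -> FAIL
  offset (2,0) -> (8,4): out of bounds -> FAIL
All cells valid: no

Answer: no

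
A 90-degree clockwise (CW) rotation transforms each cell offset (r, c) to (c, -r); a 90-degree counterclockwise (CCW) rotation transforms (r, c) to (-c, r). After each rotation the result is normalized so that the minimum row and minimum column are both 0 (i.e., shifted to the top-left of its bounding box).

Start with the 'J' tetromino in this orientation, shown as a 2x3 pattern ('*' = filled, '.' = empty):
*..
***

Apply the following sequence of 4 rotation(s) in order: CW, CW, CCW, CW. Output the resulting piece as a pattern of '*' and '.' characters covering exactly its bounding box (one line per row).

Start:
*..
***
After rotation 1 (CW):
**
*.
*.
After rotation 2 (CW):
***
..*
After rotation 3 (CCW):
**
*.
*.
After rotation 4 (CW):
***
..*

Answer: ***
..*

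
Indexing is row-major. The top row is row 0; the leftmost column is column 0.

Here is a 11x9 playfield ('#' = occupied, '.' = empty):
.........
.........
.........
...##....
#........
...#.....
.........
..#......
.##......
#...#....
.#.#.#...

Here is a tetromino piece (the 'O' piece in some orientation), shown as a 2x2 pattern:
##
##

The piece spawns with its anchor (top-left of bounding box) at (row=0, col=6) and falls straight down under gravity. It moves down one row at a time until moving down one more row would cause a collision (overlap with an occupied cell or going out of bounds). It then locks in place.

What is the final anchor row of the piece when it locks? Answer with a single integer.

Spawn at (row=0, col=6). Try each row:
  row 0: fits
  row 1: fits
  row 2: fits
  row 3: fits
  row 4: fits
  row 5: fits
  row 6: fits
  row 7: fits
  row 8: fits
  row 9: fits
  row 10: blocked -> lock at row 9

Answer: 9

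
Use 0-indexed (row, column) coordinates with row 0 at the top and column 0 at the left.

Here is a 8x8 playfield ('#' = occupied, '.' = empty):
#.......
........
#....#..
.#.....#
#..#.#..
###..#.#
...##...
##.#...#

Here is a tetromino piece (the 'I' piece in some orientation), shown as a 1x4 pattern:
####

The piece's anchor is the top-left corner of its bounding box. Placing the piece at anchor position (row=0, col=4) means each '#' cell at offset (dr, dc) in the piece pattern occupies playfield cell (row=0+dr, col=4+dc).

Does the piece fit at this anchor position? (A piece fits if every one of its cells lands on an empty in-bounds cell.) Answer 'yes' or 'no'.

Check each piece cell at anchor (0, 4):
  offset (0,0) -> (0,4): empty -> OK
  offset (0,1) -> (0,5): empty -> OK
  offset (0,2) -> (0,6): empty -> OK
  offset (0,3) -> (0,7): empty -> OK
All cells valid: yes

Answer: yes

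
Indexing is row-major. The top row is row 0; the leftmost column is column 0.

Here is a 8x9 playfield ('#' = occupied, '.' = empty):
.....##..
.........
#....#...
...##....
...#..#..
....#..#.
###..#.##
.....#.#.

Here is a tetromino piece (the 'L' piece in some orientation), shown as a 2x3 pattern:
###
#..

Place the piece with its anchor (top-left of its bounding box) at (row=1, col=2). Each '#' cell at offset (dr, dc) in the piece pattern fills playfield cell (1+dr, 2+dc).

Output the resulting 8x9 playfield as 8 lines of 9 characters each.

Answer: .....##..
..###....
#.#..#...
...##....
...#..#..
....#..#.
###..#.##
.....#.#.

Derivation:
Fill (1+0,2+0) = (1,2)
Fill (1+0,2+1) = (1,3)
Fill (1+0,2+2) = (1,4)
Fill (1+1,2+0) = (2,2)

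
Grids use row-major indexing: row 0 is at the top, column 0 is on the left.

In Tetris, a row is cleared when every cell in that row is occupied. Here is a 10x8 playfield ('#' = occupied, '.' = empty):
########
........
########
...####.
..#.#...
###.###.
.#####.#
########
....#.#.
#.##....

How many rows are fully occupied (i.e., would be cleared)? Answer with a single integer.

Check each row:
  row 0: 0 empty cells -> FULL (clear)
  row 1: 8 empty cells -> not full
  row 2: 0 empty cells -> FULL (clear)
  row 3: 4 empty cells -> not full
  row 4: 6 empty cells -> not full
  row 5: 2 empty cells -> not full
  row 6: 2 empty cells -> not full
  row 7: 0 empty cells -> FULL (clear)
  row 8: 6 empty cells -> not full
  row 9: 5 empty cells -> not full
Total rows cleared: 3

Answer: 3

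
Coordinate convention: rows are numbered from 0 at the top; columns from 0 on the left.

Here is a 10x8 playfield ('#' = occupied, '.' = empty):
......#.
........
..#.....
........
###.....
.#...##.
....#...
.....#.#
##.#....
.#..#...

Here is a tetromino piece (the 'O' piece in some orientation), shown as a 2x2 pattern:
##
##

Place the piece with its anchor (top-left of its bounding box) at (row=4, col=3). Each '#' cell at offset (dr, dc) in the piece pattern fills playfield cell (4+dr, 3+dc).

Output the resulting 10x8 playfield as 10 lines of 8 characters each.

Fill (4+0,3+0) = (4,3)
Fill (4+0,3+1) = (4,4)
Fill (4+1,3+0) = (5,3)
Fill (4+1,3+1) = (5,4)

Answer: ......#.
........
..#.....
........
#####...
.#.####.
....#...
.....#.#
##.#....
.#..#...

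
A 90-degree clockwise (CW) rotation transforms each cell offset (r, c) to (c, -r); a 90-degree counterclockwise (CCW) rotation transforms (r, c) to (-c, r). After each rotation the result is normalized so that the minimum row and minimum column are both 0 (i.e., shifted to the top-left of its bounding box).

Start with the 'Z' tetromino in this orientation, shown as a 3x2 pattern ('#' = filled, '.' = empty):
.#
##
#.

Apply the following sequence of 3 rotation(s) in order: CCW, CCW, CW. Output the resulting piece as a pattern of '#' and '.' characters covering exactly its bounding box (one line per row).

Answer: ##.
.##

Derivation:
Start:
.#
##
#.
After rotation 1 (CCW):
##.
.##
After rotation 2 (CCW):
.#
##
#.
After rotation 3 (CW):
##.
.##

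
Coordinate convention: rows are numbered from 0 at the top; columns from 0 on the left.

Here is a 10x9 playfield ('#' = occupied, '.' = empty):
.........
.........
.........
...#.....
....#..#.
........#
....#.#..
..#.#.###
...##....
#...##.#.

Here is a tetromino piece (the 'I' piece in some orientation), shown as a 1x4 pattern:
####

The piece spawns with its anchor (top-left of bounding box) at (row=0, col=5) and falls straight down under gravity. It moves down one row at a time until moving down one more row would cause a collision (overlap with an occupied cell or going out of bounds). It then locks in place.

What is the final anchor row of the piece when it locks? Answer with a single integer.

Answer: 3

Derivation:
Spawn at (row=0, col=5). Try each row:
  row 0: fits
  row 1: fits
  row 2: fits
  row 3: fits
  row 4: blocked -> lock at row 3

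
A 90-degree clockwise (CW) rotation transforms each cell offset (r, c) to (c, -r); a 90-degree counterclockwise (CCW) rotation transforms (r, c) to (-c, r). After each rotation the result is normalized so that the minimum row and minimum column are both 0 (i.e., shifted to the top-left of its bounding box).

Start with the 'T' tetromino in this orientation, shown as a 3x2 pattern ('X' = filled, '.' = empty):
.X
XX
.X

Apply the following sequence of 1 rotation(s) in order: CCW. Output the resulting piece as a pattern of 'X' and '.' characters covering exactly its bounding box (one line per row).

Answer: XXX
.X.

Derivation:
Start:
.X
XX
.X
After rotation 1 (CCW):
XXX
.X.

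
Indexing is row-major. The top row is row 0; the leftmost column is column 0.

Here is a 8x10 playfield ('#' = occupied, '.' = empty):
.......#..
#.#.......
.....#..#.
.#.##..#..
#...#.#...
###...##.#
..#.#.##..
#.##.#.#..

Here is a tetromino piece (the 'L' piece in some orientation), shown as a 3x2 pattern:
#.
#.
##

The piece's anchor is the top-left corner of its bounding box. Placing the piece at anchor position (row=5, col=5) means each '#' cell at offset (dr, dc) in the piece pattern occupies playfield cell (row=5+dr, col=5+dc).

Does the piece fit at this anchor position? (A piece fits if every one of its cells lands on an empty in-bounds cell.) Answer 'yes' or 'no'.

Answer: no

Derivation:
Check each piece cell at anchor (5, 5):
  offset (0,0) -> (5,5): empty -> OK
  offset (1,0) -> (6,5): empty -> OK
  offset (2,0) -> (7,5): occupied ('#') -> FAIL
  offset (2,1) -> (7,6): empty -> OK
All cells valid: no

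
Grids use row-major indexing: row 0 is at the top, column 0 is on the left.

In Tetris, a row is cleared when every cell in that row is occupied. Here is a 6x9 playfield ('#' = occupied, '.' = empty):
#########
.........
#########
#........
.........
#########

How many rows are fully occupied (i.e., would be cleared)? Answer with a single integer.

Answer: 3

Derivation:
Check each row:
  row 0: 0 empty cells -> FULL (clear)
  row 1: 9 empty cells -> not full
  row 2: 0 empty cells -> FULL (clear)
  row 3: 8 empty cells -> not full
  row 4: 9 empty cells -> not full
  row 5: 0 empty cells -> FULL (clear)
Total rows cleared: 3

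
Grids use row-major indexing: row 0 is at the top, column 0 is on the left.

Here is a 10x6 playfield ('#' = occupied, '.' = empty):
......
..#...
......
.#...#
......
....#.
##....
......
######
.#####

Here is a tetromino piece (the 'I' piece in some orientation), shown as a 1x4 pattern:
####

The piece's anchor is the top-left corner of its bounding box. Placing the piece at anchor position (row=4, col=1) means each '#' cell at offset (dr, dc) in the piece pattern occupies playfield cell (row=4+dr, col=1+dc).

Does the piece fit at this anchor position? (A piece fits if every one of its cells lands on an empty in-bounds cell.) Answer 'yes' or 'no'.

Answer: yes

Derivation:
Check each piece cell at anchor (4, 1):
  offset (0,0) -> (4,1): empty -> OK
  offset (0,1) -> (4,2): empty -> OK
  offset (0,2) -> (4,3): empty -> OK
  offset (0,3) -> (4,4): empty -> OK
All cells valid: yes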